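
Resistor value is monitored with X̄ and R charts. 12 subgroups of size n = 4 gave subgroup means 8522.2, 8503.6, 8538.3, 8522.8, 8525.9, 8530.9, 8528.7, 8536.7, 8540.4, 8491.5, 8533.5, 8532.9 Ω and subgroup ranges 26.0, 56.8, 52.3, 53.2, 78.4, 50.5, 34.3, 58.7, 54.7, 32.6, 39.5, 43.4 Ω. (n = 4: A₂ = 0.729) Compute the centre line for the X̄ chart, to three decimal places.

8525.617

X̄̄ = (8522.2 + 8503.6 + 8538.3 + 8522.8 + 8525.9 + 8530.9 + 8528.7 + 8536.7 + 8540.4 + 8491.5 + 8533.5 + 8532.9) / 12 = 102307.4000 / 12 = 8525.6167
CL = X̄̄ = 8525.6167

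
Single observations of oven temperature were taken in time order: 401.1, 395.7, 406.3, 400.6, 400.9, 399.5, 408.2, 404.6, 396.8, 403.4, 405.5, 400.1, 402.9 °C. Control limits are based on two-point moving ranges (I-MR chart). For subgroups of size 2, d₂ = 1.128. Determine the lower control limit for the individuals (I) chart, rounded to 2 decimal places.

X̄ = (401.1 + 395.7 + 406.3 + 400.6 + 400.9 + 399.5 + 408.2 + 404.6 + 396.8 + 403.4 + 405.5 + 400.1 + 402.9) / 13 = 401.9692
Moving ranges: 5.4, 10.6, 5.7, 0.3, 1.4, 8.7, 3.6, 7.8, 6.6, 2.1, 5.4, 2.8; M̄R̄ = 60.4000 / 12 = 5.0333
LCL = X̄ − 3·M̄R̄/d₂ = 401.9692 − 3 × 5.0333 / 1.128 = 388.5827

388.58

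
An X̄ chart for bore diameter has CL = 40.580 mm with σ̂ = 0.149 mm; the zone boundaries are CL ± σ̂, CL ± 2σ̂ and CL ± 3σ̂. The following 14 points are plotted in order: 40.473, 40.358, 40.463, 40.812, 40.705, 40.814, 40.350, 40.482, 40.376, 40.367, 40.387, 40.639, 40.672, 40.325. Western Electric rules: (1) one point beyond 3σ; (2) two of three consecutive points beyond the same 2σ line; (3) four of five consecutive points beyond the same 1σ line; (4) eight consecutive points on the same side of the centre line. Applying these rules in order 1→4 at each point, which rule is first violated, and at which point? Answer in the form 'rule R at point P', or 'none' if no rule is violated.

rule 3 at point 11

Zone of each point (C = within 1σ̂, B = 1σ̂–2σ̂, A = 2σ̂–3σ̂, * = beyond 3σ̂; sign = side of CL): 1:-C, 2:-B, 3:-C, 4:+B, 5:+C, 6:+B, 7:-B, 8:-C, 9:-B, 10:-B, 11:-B, 12:+C, 13:+C, 14:-B
Rule 3 (four of five consecutive points beyond the same 1σ limit) is satisfied at point 11.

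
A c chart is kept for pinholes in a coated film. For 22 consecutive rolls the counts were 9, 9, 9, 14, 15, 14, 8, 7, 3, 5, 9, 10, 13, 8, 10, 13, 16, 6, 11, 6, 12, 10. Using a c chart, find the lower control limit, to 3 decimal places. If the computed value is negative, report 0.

c̄ = (9 + 9 + 9 + 14 + 15 + 14 + 8 + 7 + 3 + 5 + 9 + 10 + 13 + 8 + 10 + 13 + 16 + 6 + 11 + 6 + 12 + 10) / 22 = 217 / 22 = 9.8636
LCL = c̄ − 3√c̄ = 9.8636 − 3 × 3.1406 = 0.4417

0.442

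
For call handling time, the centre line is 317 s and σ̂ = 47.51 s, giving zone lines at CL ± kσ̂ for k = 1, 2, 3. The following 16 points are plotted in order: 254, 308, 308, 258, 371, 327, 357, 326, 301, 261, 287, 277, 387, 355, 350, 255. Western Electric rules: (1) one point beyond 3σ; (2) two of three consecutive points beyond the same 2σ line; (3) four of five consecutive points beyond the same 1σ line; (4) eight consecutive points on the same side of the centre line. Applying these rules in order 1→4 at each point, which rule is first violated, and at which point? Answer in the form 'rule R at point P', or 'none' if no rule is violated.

Zone of each point (C = within 1σ̂, B = 1σ̂–2σ̂, A = 2σ̂–3σ̂, * = beyond 3σ̂; sign = side of CL): 1:-B, 2:-C, 3:-C, 4:-B, 5:+B, 6:+C, 7:+C, 8:+C, 9:-C, 10:-B, 11:-C, 12:-C, 13:+B, 14:+C, 15:+C, 16:-B
No rule fires across all 16 points.

none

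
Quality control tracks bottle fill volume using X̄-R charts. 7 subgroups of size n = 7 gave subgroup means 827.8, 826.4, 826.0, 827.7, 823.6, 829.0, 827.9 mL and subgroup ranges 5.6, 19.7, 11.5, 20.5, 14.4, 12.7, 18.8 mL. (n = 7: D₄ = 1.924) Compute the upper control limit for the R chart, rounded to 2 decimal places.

R̄ = (5.6 + 19.7 + 11.5 + 20.5 + 14.4 + 12.7 + 18.8) / 7 = 103.2000 / 7 = 14.7429
UCL_R = D₄·R̄ = 1.924 × 14.7429 = 28.3653

28.37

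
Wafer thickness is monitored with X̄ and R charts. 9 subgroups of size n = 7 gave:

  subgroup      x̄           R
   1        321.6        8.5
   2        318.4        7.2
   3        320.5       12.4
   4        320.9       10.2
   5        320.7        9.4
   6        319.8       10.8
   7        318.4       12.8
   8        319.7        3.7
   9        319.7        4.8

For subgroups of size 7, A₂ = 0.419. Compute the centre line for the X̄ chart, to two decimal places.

319.97

X̄̄ = (321.6 + 318.4 + 320.5 + 320.9 + 320.7 + 319.8 + 318.4 + 319.7 + 319.7) / 9 = 2879.7000 / 9 = 319.9667
CL = X̄̄ = 319.9667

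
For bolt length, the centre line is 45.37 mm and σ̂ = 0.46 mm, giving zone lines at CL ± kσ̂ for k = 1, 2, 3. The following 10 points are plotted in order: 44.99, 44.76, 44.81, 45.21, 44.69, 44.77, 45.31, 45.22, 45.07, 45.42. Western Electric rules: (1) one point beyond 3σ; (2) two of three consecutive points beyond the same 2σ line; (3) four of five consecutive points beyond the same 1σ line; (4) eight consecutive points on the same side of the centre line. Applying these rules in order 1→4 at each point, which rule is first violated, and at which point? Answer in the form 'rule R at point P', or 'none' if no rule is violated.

Zone of each point (C = within 1σ̂, B = 1σ̂–2σ̂, A = 2σ̂–3σ̂, * = beyond 3σ̂; sign = side of CL): 1:-C, 2:-B, 3:-B, 4:-C, 5:-B, 6:-B, 7:-C, 8:-C, 9:-C, 10:+C
Rule 3 (four of five consecutive points beyond the same 1σ limit) is satisfied at point 6.

rule 3 at point 6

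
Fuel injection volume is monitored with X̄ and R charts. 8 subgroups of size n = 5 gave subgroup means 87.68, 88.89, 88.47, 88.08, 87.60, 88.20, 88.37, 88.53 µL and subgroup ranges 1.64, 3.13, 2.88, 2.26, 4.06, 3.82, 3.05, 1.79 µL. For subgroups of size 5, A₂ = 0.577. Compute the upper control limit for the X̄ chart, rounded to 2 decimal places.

X̄̄ = (87.68 + 88.89 + 88.47 + 88.08 + 87.60 + 88.20 + 88.37 + 88.53) / 8 = 705.8200 / 8 = 88.2275
R̄ = (1.64 + 3.13 + 2.88 + 2.26 + 4.06 + 3.82 + 3.05 + 1.79) / 8 = 22.6300 / 8 = 2.8287
UCL = X̄̄ + A₂·R̄ = 88.2275 + 0.577 × 2.8287 = 89.8597

89.86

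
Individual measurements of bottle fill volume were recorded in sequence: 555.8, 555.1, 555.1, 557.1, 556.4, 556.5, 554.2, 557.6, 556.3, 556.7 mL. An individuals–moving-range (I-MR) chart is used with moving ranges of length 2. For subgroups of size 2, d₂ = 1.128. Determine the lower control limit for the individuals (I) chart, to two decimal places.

X̄ = (555.8 + 555.1 + 555.1 + 557.1 + 556.4 + 556.5 + 554.2 + 557.6 + 556.3 + 556.7) / 10 = 556.0800
Moving ranges: 0.7, 0.0, 2.0, 0.7, 0.1, 2.3, 3.4, 1.3, 0.4; M̄R̄ = 10.9000 / 9 = 1.2111
LCL = X̄ − 3·M̄R̄/d₂ = 556.0800 − 3 × 1.2111 / 1.128 = 552.8590

552.86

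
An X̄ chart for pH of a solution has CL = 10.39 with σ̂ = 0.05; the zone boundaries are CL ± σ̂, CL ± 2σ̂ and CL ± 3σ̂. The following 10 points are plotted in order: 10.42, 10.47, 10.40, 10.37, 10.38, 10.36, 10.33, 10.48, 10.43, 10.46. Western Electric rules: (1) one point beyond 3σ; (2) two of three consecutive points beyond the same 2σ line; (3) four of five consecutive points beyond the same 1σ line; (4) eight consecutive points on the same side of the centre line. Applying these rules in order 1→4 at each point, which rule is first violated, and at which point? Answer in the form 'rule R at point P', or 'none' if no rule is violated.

none

Zone of each point (C = within 1σ̂, B = 1σ̂–2σ̂, A = 2σ̂–3σ̂, * = beyond 3σ̂; sign = side of CL): 1:+C, 2:+B, 3:+C, 4:-C, 5:-C, 6:-C, 7:-B, 8:+B, 9:+C, 10:+B
No rule fires across all 10 points.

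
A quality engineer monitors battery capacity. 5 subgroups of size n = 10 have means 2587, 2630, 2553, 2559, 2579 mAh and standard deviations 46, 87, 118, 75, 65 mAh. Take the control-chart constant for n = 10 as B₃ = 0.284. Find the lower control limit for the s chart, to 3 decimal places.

22.209

s̄ = (46 + 87 + 118 + 75 + 65) / 5 = 78.2000
LCL_s = B₃·s̄ = 0.284 × 78.2000 = 22.2088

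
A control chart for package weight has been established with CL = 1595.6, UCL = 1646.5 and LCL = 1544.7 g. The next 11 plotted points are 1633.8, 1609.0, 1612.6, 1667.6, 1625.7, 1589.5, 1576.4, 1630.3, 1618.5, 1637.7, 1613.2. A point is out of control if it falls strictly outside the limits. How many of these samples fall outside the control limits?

Compare each point to [1544.7, 1646.5]: sample 4 = 1667.6 > UCL.

1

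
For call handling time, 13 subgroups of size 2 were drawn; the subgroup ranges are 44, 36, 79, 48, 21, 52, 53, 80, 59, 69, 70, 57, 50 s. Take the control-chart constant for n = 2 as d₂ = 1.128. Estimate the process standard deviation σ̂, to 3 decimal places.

R̄ = (44 + 36 + 79 + 48 + 21 + 52 + 53 + 80 + 59 + 69 + 70 + 57 + 50) / 13 = 55.2308
σ̂ = R̄ / d₂ = 55.2308 / 1.128 = 48.9634

48.963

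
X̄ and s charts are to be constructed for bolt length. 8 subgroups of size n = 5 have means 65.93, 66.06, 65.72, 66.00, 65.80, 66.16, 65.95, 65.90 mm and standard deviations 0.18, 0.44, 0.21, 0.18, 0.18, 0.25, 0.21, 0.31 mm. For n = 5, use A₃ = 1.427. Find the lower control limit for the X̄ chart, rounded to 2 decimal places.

X̄̄ = (65.93 + 66.06 + 65.72 + 66.00 + 65.80 + 66.16 + 65.95 + 65.90) / 8 = 65.9400
s̄ = (0.18 + 0.44 + 0.21 + 0.18 + 0.18 + 0.25 + 0.21 + 0.31) / 8 = 0.2450
LCL = X̄̄ − A₃·s̄ = 65.9400 − 1.427 × 0.2450 = 65.5904

65.59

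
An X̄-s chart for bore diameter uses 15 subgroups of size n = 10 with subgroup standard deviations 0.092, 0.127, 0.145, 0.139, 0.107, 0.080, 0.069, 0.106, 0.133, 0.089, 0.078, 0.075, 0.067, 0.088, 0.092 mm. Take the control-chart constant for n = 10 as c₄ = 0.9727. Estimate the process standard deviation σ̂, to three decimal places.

0.102

s̄ = (0.092 + 0.127 + 0.145 + 0.139 + 0.107 + 0.080 + 0.069 + 0.106 + 0.133 + 0.089 + 0.078 + 0.075 + 0.067 + 0.088 + 0.092) / 15 = 0.0991
σ̂ = s̄ / c₄ = 0.0991 / 0.9727 = 0.1019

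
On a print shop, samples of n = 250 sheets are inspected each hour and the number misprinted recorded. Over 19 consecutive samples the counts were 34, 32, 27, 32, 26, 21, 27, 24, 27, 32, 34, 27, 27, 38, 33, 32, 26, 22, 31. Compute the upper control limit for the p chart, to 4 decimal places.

p̄ = Σdᵢ / (k·n) = 552 / (19 × 250) = 0.11621
UCL = p̄ + 3·√(p̄(1−p̄)/n) = 0.11621 + 3 × √(0.11621×0.88379/250) = 0.11621 + 3 × 0.02027 = 0.17702

0.1770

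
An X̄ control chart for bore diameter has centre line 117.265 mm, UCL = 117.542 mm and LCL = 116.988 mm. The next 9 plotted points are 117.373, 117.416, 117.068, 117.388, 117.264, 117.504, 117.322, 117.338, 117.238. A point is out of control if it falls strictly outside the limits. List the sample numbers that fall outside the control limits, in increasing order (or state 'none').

none

All 9 points lie within [116.988, 117.542].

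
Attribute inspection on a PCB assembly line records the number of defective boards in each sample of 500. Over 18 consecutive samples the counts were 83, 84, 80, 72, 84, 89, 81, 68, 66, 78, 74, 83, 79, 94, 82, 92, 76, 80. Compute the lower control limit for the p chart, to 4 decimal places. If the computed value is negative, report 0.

p̄ = Σdᵢ / (k·n) = 1445 / (18 × 500) = 0.16056
LCL = p̄ − 3·√(p̄(1−p̄)/n) = 0.16056 − 3 × 0.01642 = 0.11130

0.1113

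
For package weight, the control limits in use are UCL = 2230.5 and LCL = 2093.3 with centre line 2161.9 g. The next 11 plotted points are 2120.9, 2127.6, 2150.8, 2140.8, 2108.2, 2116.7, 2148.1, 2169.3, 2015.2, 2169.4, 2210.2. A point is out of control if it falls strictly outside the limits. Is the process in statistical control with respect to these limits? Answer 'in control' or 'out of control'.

out of control

Compare each point to [2093.3, 2230.5]: sample 9 = 2015.2 < LCL.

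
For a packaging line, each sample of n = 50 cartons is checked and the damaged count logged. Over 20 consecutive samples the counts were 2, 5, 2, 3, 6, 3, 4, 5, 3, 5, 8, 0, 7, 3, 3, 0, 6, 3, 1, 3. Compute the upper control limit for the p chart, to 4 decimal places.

0.1817

p̄ = Σdᵢ / (k·n) = 72 / (20 × 50) = 0.07200
UCL = p̄ + 3·√(p̄(1−p̄)/n) = 0.07200 + 3 × √(0.07200×0.92800/50) = 0.07200 + 3 × 0.03656 = 0.18167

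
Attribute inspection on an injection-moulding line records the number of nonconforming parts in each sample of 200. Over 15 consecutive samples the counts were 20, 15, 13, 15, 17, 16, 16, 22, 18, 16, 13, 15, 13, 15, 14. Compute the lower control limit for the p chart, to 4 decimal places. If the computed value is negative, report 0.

0.0220

p̄ = Σdᵢ / (k·n) = 238 / (15 × 200) = 0.07933
LCL = p̄ − 3·√(p̄(1−p̄)/n) = 0.07933 − 3 × 0.01911 = 0.02200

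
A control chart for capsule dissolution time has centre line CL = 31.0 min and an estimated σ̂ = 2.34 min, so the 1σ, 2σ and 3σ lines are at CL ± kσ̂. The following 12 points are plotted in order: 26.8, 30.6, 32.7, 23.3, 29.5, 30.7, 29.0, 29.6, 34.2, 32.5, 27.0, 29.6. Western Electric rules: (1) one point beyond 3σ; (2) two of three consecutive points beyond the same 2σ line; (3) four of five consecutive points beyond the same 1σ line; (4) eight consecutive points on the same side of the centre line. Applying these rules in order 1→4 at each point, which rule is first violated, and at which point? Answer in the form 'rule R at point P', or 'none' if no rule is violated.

Zone of each point (C = within 1σ̂, B = 1σ̂–2σ̂, A = 2σ̂–3σ̂, * = beyond 3σ̂; sign = side of CL): 1:-B, 2:-C, 3:+C, 4:-*, 5:-C, 6:-C, 7:-C, 8:-C, 9:+B, 10:+C, 11:-B, 12:-C
Rule 1 (one point beyond the 3σ limits) is satisfied at point 4.

rule 1 at point 4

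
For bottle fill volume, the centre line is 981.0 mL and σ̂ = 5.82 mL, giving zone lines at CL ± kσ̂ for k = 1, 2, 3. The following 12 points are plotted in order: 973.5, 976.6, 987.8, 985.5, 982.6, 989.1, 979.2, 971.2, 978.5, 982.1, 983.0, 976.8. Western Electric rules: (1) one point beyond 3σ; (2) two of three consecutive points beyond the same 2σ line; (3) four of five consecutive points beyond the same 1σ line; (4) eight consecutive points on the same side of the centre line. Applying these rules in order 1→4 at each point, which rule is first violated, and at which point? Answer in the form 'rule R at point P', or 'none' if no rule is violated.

none

Zone of each point (C = within 1σ̂, B = 1σ̂–2σ̂, A = 2σ̂–3σ̂, * = beyond 3σ̂; sign = side of CL): 1:-B, 2:-C, 3:+B, 4:+C, 5:+C, 6:+B, 7:-C, 8:-B, 9:-C, 10:+C, 11:+C, 12:-C
No rule fires across all 12 points.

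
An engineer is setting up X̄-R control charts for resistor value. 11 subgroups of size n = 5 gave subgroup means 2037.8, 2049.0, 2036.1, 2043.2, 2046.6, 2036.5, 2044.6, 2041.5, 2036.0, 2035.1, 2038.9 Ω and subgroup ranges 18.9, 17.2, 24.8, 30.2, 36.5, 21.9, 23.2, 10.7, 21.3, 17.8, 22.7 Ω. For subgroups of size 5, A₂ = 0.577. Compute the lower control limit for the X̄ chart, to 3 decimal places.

2027.620

X̄̄ = (2037.8 + 2049.0 + 2036.1 + 2043.2 + 2046.6 + 2036.5 + 2044.6 + 2041.5 + 2036.0 + 2035.1 + 2038.9) / 11 = 22445.3000 / 11 = 2040.4818
R̄ = (18.9 + 17.2 + 24.8 + 30.2 + 36.5 + 21.9 + 23.2 + 10.7 + 21.3 + 17.8 + 22.7) / 11 = 245.2000 / 11 = 22.2909
LCL = X̄̄ − A₂·R̄ = 2040.4818 − 0.577 × 22.2909 = 2027.6200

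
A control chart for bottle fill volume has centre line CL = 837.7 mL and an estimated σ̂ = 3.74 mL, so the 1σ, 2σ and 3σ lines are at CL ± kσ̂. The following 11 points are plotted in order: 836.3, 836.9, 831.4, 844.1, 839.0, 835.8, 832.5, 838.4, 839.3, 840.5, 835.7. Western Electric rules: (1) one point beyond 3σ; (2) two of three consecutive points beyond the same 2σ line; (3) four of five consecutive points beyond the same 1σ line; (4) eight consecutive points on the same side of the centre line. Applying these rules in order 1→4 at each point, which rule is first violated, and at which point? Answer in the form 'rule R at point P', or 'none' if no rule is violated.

Zone of each point (C = within 1σ̂, B = 1σ̂–2σ̂, A = 2σ̂–3σ̂, * = beyond 3σ̂; sign = side of CL): 1:-C, 2:-C, 3:-B, 4:+B, 5:+C, 6:-C, 7:-B, 8:+C, 9:+C, 10:+C, 11:-C
No rule fires across all 11 points.

none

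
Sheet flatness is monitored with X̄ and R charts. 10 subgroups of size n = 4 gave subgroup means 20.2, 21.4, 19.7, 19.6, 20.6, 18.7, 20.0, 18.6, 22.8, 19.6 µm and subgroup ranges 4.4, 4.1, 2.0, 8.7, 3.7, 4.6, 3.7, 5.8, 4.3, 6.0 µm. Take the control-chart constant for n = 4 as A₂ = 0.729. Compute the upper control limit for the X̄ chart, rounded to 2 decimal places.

23.57

X̄̄ = (20.2 + 21.4 + 19.7 + 19.6 + 20.6 + 18.7 + 20.0 + 18.6 + 22.8 + 19.6) / 10 = 201.2000 / 10 = 20.1200
R̄ = (4.4 + 4.1 + 2.0 + 8.7 + 3.7 + 4.6 + 3.7 + 5.8 + 4.3 + 6.0) / 10 = 47.3000 / 10 = 4.7300
UCL = X̄̄ + A₂·R̄ = 20.1200 + 0.729 × 4.7300 = 23.5682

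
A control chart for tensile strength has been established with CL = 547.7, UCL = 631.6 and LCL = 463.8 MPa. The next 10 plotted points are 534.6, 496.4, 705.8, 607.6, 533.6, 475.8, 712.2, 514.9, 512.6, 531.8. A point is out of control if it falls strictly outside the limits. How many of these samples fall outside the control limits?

Compare each point to [463.8, 631.6]: sample 3 = 705.8 > UCL; sample 7 = 712.2 > UCL.

2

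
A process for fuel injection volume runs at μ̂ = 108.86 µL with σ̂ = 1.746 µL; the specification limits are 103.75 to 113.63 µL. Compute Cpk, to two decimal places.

Cpu = (USL − μ̂) / (3σ̂) = (113.63 − 108.86) / (3 × 1.746) = 0.9107; Cpl = (μ̂ − LSL) / (3σ̂) = (108.86 − 103.75) / (3 × 1.746) = 0.9756; Cpk = min(Cpu, Cpl) = 0.9107

0.91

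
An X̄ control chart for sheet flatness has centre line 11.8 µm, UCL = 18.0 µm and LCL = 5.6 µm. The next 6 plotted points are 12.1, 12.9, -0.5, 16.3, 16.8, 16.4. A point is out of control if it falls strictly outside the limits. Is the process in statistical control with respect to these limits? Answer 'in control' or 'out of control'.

Compare each point to [5.6, 18.0]: sample 3 = -0.5 < LCL.

out of control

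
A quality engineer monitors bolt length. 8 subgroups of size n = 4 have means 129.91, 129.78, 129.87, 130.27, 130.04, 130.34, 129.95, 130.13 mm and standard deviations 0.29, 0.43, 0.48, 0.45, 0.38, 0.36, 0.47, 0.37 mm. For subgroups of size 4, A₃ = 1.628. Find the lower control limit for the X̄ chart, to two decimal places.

X̄̄ = (129.91 + 129.78 + 129.87 + 130.27 + 130.04 + 130.34 + 129.95 + 130.13) / 8 = 130.0362
s̄ = (0.29 + 0.43 + 0.48 + 0.45 + 0.38 + 0.36 + 0.47 + 0.37) / 8 = 0.4037
LCL = X̄̄ − A₃·s̄ = 130.0362 − 1.628 × 0.4037 = 129.3789

129.38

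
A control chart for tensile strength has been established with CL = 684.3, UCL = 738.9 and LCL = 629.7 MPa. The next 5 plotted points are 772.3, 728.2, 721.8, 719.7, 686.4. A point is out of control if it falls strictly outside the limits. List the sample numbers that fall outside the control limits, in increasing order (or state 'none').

1

Compare each point to [629.7, 738.9]: sample 1 = 772.3 > UCL.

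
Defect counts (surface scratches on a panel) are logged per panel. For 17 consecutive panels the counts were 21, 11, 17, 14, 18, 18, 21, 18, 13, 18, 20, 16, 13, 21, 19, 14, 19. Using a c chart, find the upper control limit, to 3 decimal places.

c̄ = (21 + 11 + 17 + 14 + 18 + 18 + 21 + 18 + 13 + 18 + 20 + 16 + 13 + 21 + 19 + 14 + 19) / 17 = 291 / 17 = 17.1176
UCL = c̄ + 3√c̄ = 17.1176 + 3 × √17.1176 = 17.1176 + 3 × 4.1373 = 29.5297

29.530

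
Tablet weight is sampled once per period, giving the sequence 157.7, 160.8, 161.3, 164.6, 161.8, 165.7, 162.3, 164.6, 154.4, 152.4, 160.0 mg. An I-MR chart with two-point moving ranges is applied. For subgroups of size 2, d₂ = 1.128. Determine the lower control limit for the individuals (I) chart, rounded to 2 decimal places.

X̄ = (157.7 + 160.8 + 161.3 + 164.6 + 161.8 + 165.7 + 162.3 + 164.6 + 154.4 + 152.4 + 160.0) / 11 = 160.5091
Moving ranges: 3.1, 0.5, 3.3, 2.8, 3.9, 3.4, 2.3, 10.2, 2.0, 7.6; M̄R̄ = 39.1000 / 10 = 3.9100
LCL = X̄ − 3·M̄R̄/d₂ = 160.5091 − 3 × 3.9100 / 1.128 = 150.1102

150.11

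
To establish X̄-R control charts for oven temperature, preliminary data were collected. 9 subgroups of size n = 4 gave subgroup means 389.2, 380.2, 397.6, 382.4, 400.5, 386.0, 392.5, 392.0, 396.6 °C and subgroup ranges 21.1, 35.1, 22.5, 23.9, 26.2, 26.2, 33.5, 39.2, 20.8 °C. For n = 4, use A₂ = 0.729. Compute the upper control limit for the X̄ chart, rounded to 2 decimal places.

410.91

X̄̄ = (389.2 + 380.2 + 397.6 + 382.4 + 400.5 + 386.0 + 392.5 + 392.0 + 396.6) / 9 = 3517.0000 / 9 = 390.7778
R̄ = (21.1 + 35.1 + 22.5 + 23.9 + 26.2 + 26.2 + 33.5 + 39.2 + 20.8) / 9 = 248.5000 / 9 = 27.6111
UCL = X̄̄ + A₂·R̄ = 390.7778 + 0.729 × 27.6111 = 410.9063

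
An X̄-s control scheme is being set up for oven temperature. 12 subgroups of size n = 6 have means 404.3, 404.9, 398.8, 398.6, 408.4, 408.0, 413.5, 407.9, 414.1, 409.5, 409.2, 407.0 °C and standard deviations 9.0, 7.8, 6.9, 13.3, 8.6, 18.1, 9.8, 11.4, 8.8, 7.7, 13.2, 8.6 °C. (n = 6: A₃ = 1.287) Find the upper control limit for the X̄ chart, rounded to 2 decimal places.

X̄̄ = (404.3 + 404.9 + 398.8 + 398.6 + 408.4 + 408.0 + 413.5 + 407.9 + 414.1 + 409.5 + 409.2 + 407.0) / 12 = 407.0167
s̄ = (9.0 + 7.8 + 6.9 + 13.3 + 8.6 + 18.1 + 9.8 + 11.4 + 8.8 + 7.7 + 13.2 + 8.6) / 12 = 10.2667
UCL = X̄̄ + A₃·s̄ = 407.0167 + 1.287 × 10.2667 = 420.2299

420.23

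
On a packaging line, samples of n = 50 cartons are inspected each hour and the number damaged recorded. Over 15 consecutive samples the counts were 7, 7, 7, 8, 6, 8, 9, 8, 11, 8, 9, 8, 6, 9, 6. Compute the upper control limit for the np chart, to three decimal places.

p̄ = Σdᵢ / (k·n) = 117 / (15 × 50) = 0.15600
UCL = np̄ + 3·√(np̄(1−p̄)) = 7.8000 + 3 × √(7.8000×0.84400) = 7.8000 + 3 × 2.5658 = 15.4973

15.497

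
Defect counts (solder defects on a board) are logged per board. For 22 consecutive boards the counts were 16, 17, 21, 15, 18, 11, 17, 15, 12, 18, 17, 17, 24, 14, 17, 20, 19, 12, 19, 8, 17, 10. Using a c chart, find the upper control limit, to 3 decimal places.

c̄ = (16 + 17 + 21 + 15 + 18 + 11 + 17 + 15 + 12 + 18 + 17 + 17 + 24 + 14 + 17 + 20 + 19 + 12 + 19 + 8 + 17 + 10) / 22 = 354 / 22 = 16.0909
UCL = c̄ + 3√c̄ = 16.0909 + 3 × √16.0909 = 16.0909 + 3 × 4.0113 = 28.1250

28.125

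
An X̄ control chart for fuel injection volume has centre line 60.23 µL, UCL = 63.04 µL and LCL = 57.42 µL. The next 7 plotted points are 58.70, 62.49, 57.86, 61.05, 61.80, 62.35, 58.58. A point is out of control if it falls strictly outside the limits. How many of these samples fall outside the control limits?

All 7 points lie within [57.42, 63.04].

0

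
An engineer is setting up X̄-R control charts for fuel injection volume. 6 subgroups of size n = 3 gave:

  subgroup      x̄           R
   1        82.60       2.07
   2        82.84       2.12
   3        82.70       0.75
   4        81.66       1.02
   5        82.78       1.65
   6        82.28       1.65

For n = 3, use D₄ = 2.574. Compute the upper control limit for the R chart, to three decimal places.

R̄ = (2.07 + 2.12 + 0.75 + 1.02 + 1.65 + 1.65) / 6 = 9.2600 / 6 = 1.5433
UCL_R = D₄·R̄ = 2.574 × 1.5433 = 3.9725

3.973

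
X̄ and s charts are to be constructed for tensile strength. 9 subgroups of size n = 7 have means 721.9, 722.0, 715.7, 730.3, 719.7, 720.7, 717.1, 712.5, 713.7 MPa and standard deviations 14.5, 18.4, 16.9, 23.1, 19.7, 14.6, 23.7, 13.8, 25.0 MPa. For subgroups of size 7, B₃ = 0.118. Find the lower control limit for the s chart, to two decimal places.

2.22

s̄ = (14.5 + 18.4 + 16.9 + 23.1 + 19.7 + 14.6 + 23.7 + 13.8 + 25.0) / 9 = 18.8556
LCL_s = B₃·s̄ = 0.118 × 18.8556 = 2.2250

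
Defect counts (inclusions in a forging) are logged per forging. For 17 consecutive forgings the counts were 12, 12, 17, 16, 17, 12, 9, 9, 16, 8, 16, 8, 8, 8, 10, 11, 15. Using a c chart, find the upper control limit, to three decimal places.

c̄ = (12 + 12 + 17 + 16 + 17 + 12 + 9 + 9 + 16 + 8 + 16 + 8 + 8 + 8 + 10 + 11 + 15) / 17 = 204 / 17 = 12.0000
UCL = c̄ + 3√c̄ = 12.0000 + 3 × √12.0000 = 12.0000 + 3 × 3.4641 = 22.3923

22.392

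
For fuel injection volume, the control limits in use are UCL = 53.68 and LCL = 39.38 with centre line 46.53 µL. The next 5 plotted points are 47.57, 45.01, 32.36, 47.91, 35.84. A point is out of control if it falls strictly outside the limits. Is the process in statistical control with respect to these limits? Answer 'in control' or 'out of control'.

Compare each point to [39.38, 53.68]: sample 3 = 32.36 < LCL; sample 5 = 35.84 < LCL.

out of control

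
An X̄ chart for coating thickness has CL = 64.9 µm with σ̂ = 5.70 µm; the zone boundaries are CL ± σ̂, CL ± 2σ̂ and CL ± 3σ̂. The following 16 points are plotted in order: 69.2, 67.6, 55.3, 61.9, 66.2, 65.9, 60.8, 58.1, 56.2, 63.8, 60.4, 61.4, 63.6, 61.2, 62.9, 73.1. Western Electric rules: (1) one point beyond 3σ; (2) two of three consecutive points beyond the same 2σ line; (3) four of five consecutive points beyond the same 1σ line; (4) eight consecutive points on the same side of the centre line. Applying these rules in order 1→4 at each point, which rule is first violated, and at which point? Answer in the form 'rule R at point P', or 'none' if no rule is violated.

rule 4 at point 14

Zone of each point (C = within 1σ̂, B = 1σ̂–2σ̂, A = 2σ̂–3σ̂, * = beyond 3σ̂; sign = side of CL): 1:+C, 2:+C, 3:-B, 4:-C, 5:+C, 6:+C, 7:-C, 8:-B, 9:-B, 10:-C, 11:-C, 12:-C, 13:-C, 14:-C, 15:-C, 16:+B
Rule 4 (eight consecutive points on the same side of the centre line) is satisfied at point 14.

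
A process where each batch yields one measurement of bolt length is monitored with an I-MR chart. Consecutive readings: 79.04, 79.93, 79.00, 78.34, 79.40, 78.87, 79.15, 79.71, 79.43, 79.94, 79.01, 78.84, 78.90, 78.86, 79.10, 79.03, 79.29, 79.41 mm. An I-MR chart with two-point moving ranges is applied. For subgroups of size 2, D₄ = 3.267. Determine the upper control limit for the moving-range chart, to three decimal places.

1.459

Moving ranges: 0.89, 0.93, 0.66, 1.06, 0.53, 0.28, 0.56, 0.28, 0.51, 0.93, 0.17, 0.06, 0.04, 0.24, 0.07, 0.26, 0.12; M̄R̄ = 7.5900 / 17 = 0.4465
UCL_MR = D₄·M̄R̄ = 3.267 × 0.4465 = 1.4586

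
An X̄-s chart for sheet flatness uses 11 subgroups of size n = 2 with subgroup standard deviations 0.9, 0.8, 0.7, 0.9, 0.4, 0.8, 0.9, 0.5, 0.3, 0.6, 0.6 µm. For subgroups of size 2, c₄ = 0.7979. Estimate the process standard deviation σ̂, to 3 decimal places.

s̄ = (0.9 + 0.8 + 0.7 + 0.9 + 0.4 + 0.8 + 0.9 + 0.5 + 0.3 + 0.6 + 0.6) / 11 = 0.6727
σ̂ = s̄ / c₄ = 0.6727 / 0.7979 = 0.8431

0.843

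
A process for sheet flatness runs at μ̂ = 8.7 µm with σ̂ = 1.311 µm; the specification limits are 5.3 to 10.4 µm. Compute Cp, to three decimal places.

0.648

Cp = (USL − LSL) / (6σ̂) = (10.4 − 5.3) / (6 × 1.311) = 5.1000 / 7.8660 = 0.6484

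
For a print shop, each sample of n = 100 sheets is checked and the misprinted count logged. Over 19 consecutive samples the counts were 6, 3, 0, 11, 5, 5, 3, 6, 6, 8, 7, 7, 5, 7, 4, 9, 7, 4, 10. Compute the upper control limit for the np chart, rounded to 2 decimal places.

13.04

p̄ = Σdᵢ / (k·n) = 113 / (19 × 100) = 0.05947
UCL = np̄ + 3·√(np̄(1−p̄)) = 5.9474 + 3 × √(5.9474×0.94053) = 5.9474 + 3 × 2.3651 = 13.0426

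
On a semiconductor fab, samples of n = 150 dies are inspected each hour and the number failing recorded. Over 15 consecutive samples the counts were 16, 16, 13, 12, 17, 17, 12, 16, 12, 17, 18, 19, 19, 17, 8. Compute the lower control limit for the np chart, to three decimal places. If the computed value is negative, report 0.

4.157

p̄ = Σdᵢ / (k·n) = 229 / (15 × 150) = 0.10178
LCL = np̄ − 3·√(np̄(1−p̄)) = 15.2667 − 3 × 3.7031 = 4.1574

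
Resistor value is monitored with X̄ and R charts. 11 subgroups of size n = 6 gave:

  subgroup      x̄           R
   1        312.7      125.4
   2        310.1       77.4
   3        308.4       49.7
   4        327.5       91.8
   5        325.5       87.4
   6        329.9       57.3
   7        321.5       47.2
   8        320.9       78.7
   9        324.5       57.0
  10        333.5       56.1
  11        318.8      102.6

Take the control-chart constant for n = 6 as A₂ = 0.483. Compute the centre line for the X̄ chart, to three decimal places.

321.209

X̄̄ = (312.7 + 310.1 + 308.4 + 327.5 + 325.5 + 329.9 + 321.5 + 320.9 + 324.5 + 333.5 + 318.8) / 11 = 3533.3000 / 11 = 321.2091
CL = X̄̄ = 321.2091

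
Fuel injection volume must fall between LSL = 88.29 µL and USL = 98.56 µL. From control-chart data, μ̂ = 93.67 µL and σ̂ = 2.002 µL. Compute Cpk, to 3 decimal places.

0.814

Cpu = (USL − μ̂) / (3σ̂) = (98.56 − 93.67) / (3 × 2.002) = 0.8142; Cpl = (μ̂ − LSL) / (3σ̂) = (93.67 − 88.29) / (3 × 2.002) = 0.8958; Cpk = min(Cpu, Cpl) = 0.8142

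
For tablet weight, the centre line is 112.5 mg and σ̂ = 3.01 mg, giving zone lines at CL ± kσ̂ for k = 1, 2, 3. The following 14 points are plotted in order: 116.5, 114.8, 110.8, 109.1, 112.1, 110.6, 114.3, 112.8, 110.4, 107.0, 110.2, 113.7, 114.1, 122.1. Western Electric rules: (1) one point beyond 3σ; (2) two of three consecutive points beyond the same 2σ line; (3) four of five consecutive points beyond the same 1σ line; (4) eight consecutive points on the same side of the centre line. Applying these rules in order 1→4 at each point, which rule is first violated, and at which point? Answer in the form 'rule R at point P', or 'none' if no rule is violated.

rule 1 at point 14

Zone of each point (C = within 1σ̂, B = 1σ̂–2σ̂, A = 2σ̂–3σ̂, * = beyond 3σ̂; sign = side of CL): 1:+B, 2:+C, 3:-C, 4:-B, 5:-C, 6:-C, 7:+C, 8:+C, 9:-C, 10:-B, 11:-C, 12:+C, 13:+C, 14:+*
Rule 1 (one point beyond the 3σ limits) is satisfied at point 14.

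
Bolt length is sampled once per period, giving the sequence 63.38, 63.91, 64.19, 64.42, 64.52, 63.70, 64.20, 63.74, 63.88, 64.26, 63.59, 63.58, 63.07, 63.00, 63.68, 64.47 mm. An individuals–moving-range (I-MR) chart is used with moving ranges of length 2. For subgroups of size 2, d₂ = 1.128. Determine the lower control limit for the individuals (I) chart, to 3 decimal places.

62.755

X̄ = (63.38 + 63.91 + 64.19 + 64.42 + 64.52 + 63.70 + 64.20 + 63.74 + 63.88 + 64.26 + 63.59 + 63.58 + 63.07 + 63.00 + 63.68 + 64.47) / 16 = 63.8494
Moving ranges: 0.53, 0.28, 0.23, 0.10, 0.82, 0.50, 0.46, 0.14, 0.38, 0.67, 0.01, 0.51, 0.07, 0.68, 0.79; M̄R̄ = 6.1700 / 15 = 0.4113
LCL = X̄ − 3·M̄R̄/d₂ = 63.8494 − 3 × 0.4113 / 1.128 = 62.7554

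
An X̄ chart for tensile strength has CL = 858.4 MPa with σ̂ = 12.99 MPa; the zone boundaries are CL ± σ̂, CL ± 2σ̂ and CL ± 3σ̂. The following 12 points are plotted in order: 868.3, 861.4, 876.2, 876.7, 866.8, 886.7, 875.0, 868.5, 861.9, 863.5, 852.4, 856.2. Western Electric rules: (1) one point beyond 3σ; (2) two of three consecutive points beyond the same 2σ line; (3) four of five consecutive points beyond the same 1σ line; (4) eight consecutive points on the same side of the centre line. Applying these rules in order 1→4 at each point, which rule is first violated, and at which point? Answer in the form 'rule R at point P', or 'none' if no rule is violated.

rule 3 at point 7

Zone of each point (C = within 1σ̂, B = 1σ̂–2σ̂, A = 2σ̂–3σ̂, * = beyond 3σ̂; sign = side of CL): 1:+C, 2:+C, 3:+B, 4:+B, 5:+C, 6:+A, 7:+B, 8:+C, 9:+C, 10:+C, 11:-C, 12:-C
Rule 3 (four of five consecutive points beyond the same 1σ limit) is satisfied at point 7.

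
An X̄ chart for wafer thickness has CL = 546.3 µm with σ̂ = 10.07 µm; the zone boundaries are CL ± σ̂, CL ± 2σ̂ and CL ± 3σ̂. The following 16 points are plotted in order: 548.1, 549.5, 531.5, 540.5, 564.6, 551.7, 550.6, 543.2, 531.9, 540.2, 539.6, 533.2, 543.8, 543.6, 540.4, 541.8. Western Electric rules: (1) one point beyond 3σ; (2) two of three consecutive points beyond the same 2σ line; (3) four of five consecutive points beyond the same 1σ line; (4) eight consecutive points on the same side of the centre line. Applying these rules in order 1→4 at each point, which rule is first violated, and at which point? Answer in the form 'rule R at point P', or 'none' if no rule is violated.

rule 4 at point 15

Zone of each point (C = within 1σ̂, B = 1σ̂–2σ̂, A = 2σ̂–3σ̂, * = beyond 3σ̂; sign = side of CL): 1:+C, 2:+C, 3:-B, 4:-C, 5:+B, 6:+C, 7:+C, 8:-C, 9:-B, 10:-C, 11:-C, 12:-B, 13:-C, 14:-C, 15:-C, 16:-C
Rule 4 (eight consecutive points on the same side of the centre line) is satisfied at point 15.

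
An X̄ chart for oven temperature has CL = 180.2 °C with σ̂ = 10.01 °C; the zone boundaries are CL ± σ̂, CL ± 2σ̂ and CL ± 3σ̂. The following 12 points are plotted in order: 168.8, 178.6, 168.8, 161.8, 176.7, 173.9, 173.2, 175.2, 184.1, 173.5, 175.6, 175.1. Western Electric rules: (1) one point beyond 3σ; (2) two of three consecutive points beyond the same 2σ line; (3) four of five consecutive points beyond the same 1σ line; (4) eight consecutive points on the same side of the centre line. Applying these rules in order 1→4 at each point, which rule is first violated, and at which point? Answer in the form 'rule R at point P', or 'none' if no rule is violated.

rule 4 at point 8

Zone of each point (C = within 1σ̂, B = 1σ̂–2σ̂, A = 2σ̂–3σ̂, * = beyond 3σ̂; sign = side of CL): 1:-B, 2:-C, 3:-B, 4:-B, 5:-C, 6:-C, 7:-C, 8:-C, 9:+C, 10:-C, 11:-C, 12:-C
Rule 4 (eight consecutive points on the same side of the centre line) is satisfied at point 8.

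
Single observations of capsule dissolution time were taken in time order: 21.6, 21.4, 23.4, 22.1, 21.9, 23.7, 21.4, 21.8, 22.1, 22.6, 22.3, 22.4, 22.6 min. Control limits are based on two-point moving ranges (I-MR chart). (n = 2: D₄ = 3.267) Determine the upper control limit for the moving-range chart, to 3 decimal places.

Moving ranges: 0.2, 2.0, 1.3, 0.2, 1.8, 2.3, 0.4, 0.3, 0.5, 0.3, 0.1, 0.2; M̄R̄ = 9.6000 / 12 = 0.8000
UCL_MR = D₄·M̄R̄ = 3.267 × 0.8000 = 2.6136

2.614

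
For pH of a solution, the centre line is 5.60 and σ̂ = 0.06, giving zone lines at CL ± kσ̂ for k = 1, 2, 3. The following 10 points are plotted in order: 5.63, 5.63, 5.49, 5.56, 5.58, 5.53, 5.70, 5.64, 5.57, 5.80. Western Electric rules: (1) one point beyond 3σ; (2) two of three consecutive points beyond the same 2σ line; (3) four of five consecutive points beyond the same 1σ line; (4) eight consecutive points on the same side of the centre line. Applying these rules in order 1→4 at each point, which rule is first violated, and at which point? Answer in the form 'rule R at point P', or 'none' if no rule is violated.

rule 1 at point 10

Zone of each point (C = within 1σ̂, B = 1σ̂–2σ̂, A = 2σ̂–3σ̂, * = beyond 3σ̂; sign = side of CL): 1:+C, 2:+C, 3:-B, 4:-C, 5:-C, 6:-B, 7:+B, 8:+C, 9:-C, 10:+*
Rule 1 (one point beyond the 3σ limits) is satisfied at point 10.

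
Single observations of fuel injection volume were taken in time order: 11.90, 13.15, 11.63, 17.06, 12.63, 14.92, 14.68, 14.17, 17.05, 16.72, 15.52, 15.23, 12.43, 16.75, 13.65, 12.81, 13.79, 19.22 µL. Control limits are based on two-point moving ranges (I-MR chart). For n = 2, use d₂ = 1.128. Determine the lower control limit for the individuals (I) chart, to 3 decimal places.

X̄ = (11.90 + 13.15 + 11.63 + 17.06 + 12.63 + 14.92 + 14.68 + 14.17 + 17.05 + 16.72 + 15.52 + 15.23 + 12.43 + 16.75 + 13.65 + 12.81 + 13.79 + 19.22) / 18 = 14.6283
Moving ranges: 1.25, 1.52, 5.43, 4.43, 2.29, 0.24, 0.51, 2.88, 0.33, 1.20, 0.29, 2.80, 4.32, 3.10, 0.84, 0.98, 5.43; M̄R̄ = 37.8400 / 17 = 2.2259
LCL = X̄ − 3·M̄R̄/d₂ = 14.6283 − 3 × 2.2259 / 1.128 = 8.7084

8.708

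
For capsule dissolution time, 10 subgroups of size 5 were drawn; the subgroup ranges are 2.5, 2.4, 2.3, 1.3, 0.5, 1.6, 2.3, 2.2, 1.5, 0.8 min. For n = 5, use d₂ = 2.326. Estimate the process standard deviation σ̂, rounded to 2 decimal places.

0.75

R̄ = (2.5 + 2.4 + 2.3 + 1.3 + 0.5 + 1.6 + 2.3 + 2.2 + 1.5 + 0.8) / 10 = 1.7400
σ̂ = R̄ / d₂ = 1.7400 / 2.326 = 0.7481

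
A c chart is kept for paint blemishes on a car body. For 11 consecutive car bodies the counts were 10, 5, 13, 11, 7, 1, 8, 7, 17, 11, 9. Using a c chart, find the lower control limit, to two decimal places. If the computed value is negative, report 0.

c̄ = (10 + 5 + 13 + 11 + 7 + 1 + 8 + 7 + 17 + 11 + 9) / 11 = 99 / 11 = 9.0000
LCL = c̄ − 3√c̄ = 9.0000 − 3 × 3.0000 = 0.0000

0.00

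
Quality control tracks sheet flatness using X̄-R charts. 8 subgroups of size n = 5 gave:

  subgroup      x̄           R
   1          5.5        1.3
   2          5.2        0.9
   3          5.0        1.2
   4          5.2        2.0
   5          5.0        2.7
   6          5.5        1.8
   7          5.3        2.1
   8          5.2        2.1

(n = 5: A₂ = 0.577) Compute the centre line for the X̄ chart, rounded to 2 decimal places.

5.24

X̄̄ = (5.5 + 5.2 + 5.0 + 5.2 + 5.0 + 5.5 + 5.3 + 5.2) / 8 = 41.9000 / 8 = 5.2375
CL = X̄̄ = 5.2375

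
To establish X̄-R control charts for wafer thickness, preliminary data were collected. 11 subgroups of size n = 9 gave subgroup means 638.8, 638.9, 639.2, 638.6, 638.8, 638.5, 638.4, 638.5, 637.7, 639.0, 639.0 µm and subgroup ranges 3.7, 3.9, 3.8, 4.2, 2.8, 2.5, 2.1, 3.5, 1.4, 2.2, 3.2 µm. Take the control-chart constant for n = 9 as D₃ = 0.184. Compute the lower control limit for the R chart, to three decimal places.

R̄ = (3.7 + 3.9 + 3.8 + 4.2 + 2.8 + 2.5 + 2.1 + 3.5 + 1.4 + 2.2 + 3.2) / 11 = 33.3000 / 11 = 3.0273
LCL_R = D₃·R̄ = 0.184 × 3.0273 = 0.5570

0.557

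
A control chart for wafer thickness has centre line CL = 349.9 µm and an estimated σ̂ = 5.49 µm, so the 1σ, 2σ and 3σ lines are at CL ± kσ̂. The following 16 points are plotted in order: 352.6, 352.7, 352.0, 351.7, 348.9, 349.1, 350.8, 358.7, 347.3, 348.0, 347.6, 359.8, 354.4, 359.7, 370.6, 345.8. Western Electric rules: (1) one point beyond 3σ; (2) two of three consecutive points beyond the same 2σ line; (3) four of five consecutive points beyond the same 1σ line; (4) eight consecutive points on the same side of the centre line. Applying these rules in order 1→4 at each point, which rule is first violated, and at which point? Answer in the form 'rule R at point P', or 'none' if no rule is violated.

rule 1 at point 15

Zone of each point (C = within 1σ̂, B = 1σ̂–2σ̂, A = 2σ̂–3σ̂, * = beyond 3σ̂; sign = side of CL): 1:+C, 2:+C, 3:+C, 4:+C, 5:-C, 6:-C, 7:+C, 8:+B, 9:-C, 10:-C, 11:-C, 12:+B, 13:+C, 14:+B, 15:+*, 16:-C
Rule 1 (one point beyond the 3σ limits) is satisfied at point 15.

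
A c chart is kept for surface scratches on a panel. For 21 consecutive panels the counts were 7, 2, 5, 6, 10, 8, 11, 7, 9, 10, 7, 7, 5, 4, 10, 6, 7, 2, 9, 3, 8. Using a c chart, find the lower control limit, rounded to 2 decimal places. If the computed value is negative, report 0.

0.00

c̄ = (7 + 2 + 5 + 6 + 10 + 8 + 11 + 7 + 9 + 10 + 7 + 7 + 5 + 4 + 10 + 6 + 7 + 2 + 9 + 3 + 8) / 21 = 143 / 21 = 6.8095
LCL = c̄ − 3√c̄ = 6.8095 − 3 × 2.6095 = -1.0190 → 0 (cannot be negative)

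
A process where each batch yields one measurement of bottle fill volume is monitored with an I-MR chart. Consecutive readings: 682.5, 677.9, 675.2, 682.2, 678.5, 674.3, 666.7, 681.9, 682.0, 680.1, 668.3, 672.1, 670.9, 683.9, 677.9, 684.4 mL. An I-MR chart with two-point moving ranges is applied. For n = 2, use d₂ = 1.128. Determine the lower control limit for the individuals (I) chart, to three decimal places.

661.592

X̄ = (682.5 + 677.9 + 675.2 + 682.2 + 678.5 + 674.3 + 666.7 + 681.9 + 682.0 + 680.1 + 668.3 + 672.1 + 670.9 + 683.9 + 677.9 + 684.4) / 16 = 677.4250
Moving ranges: 4.6, 2.7, 7.0, 3.7, 4.2, 7.6, 15.2, 0.1, 1.9, 11.8, 3.8, 1.2, 13.0, 6.0, 6.5; M̄R̄ = 89.3000 / 15 = 5.9533
LCL = X̄ − 3·M̄R̄/d₂ = 677.4250 − 3 × 5.9533 / 1.128 = 661.5917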